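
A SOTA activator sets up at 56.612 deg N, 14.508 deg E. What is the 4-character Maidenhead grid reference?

JO76

Add 180° to longitude and 90° to latitude: 194.51, 146.61.
Field (20°×10°, letters A–R): lon ⌊194.51/20⌋ = 9 → J; lat ⌊146.61/10⌋ = 14 → O.
Square (2°×1°, digits 0–9): lon ⌊14.51/2⌋ = 7; lat ⌊6.61/1⌋ = 6.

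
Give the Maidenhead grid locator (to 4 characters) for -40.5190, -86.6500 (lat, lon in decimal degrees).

EE69

Add 180° to longitude and 90° to latitude: 93.35, 49.48.
Field: lon ⌊93.35/20⌋ = 4 → E; lat ⌊49.48/10⌋ = 4 → E.
Square: lon ⌊13.35/2⌋ = 6; lat ⌊9.48/1⌋ = 9.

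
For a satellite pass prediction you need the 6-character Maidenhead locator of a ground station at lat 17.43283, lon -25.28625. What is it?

HK77ik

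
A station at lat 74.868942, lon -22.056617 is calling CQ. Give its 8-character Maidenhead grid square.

Offset from 180°W / 90°S: lon 157.94338°, lat 164.86894°.
Field: lon ⌊157.94338/20⌋ = 7 → H; lat ⌊164.86894/10⌋ = 16 → Q.
Square: lon ⌊17.94338/2⌋ = 8; lat ⌊4.86894/1⌋ = 4.
Subsquare: lon ⌊1.94338/0.0833333⌋ = 23 → x; lat ⌊0.86894/0.0416667⌋ = 20 → u.
Extended square: lon ⌊0.02672/0.00833333⌋ = 3; lat ⌊0.03561/0.00416667⌋ = 8.

HQ84xu38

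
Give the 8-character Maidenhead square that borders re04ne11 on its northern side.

RE04ne12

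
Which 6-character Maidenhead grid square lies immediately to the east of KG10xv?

KG20av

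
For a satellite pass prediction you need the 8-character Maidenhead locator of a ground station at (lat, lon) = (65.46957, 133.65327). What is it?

Shift to the Maidenhead origin (180°W, 90°S): lon 313.65327, lat 155.46957.
Field (20°×10°, letters A–R): lon ⌊313.65327/20⌋ = 15 → P; lat ⌊155.46957/10⌋ = 15 → P.
Square (2°×1°, digits 0–9): lon ⌊13.65327/2⌋ = 6; lat ⌊5.46957/1⌋ = 5.
Subsquare (5′×2.5′, letters a–x): lon ⌊1.65327/0.0833333⌋ = 19 → t; lat ⌊0.46957/0.0416667⌋ = 11 → l.
Extended square (30″×15″, digits 0–9): lon ⌊0.06994/0.00833333⌋ = 8; lat ⌊0.01124/0.00416667⌋ = 2.

PP65tl82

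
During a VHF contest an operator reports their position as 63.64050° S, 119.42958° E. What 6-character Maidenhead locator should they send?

OC96ri

Add 180° to longitude and 90° to latitude: 299.4296, 26.3595.
Field: lon ⌊299.4296/20⌋ = 14 → O; lat ⌊26.3595/10⌋ = 2 → C.
Square: lon ⌊19.4296/2⌋ = 9; lat ⌊6.3595/1⌋ = 6.
Subsquare: lon ⌊1.4296/0.0833333⌋ = 17 → r; lat ⌊0.3595/0.0416667⌋ = 8 → i.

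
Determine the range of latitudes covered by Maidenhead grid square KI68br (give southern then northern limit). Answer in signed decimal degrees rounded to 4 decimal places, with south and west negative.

-1.2917, -1.2500

Field K=10, I=8: +10·20° lon, +8·10° lat → SW at lon 20°, lat -10°.
Square 6, 8: +6·2° lon, +8·1° lat → SW at lon 32°, lat -2°.
Subsquare b=1, r=17: +1·0.0833333° lon, +17·0.0416667° lat → SW at lon 32.0833°, lat -1.29167°.
Cell spans 0.0833333° lon × 0.0416667° lat.
south -1.2917, north -1.2500.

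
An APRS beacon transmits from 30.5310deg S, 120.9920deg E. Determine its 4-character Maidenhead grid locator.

PF09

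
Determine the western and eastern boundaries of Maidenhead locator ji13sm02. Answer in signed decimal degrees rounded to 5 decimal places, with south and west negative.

Field J=9, I=8: +9·20° lon, +8·10° lat → SW at lon 0°, lat -10°.
Square 1, 3: +1·2° lon, +3·1° lat → SW at lon 2°, lat -7°.
Subsquare s=18, m=12: +18·0.0833333° lon, +12·0.0416667° lat → SW at lon 3.5°, lat -6.5°.
Extended square 0, 2: +0·0.00833333° lon, +2·0.00416667° lat → SW at lon 3.5°, lat -6.49167°.
Cell spans 0.00833333° lon × 0.00416667° lat.
west 3.50000, east 3.50833.

3.50000, 3.50833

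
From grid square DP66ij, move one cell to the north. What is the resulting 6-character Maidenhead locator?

DP66ik

Latitude subsquare j = 9; +1 → 10 = k.
The longitude characters are unchanged.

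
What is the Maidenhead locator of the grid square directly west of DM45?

DM35

Longitude square 4; −1 → 3.
The latitude characters are unchanged.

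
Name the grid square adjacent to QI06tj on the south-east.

Longitude subsquare t = 19; +1 → 20 = u.
Latitude subsquare j = 9; −1 → 8 = i.

QI06ui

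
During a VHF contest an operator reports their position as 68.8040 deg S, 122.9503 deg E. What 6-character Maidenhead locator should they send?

Add 180° to longitude and 90° to latitude: 302.9503, 21.1960.
Field: 302.9503/20 → 15 → P, 21.1960/10 → 2 → C; chars PC.
Square: 2.9503/2 → 1, 1.1960/1 → 1; chars 11.
Subsquare: 0.9503/0.0833333 → 11 → l, 0.1960/0.0416667 → 4 → e; chars le.

PC11le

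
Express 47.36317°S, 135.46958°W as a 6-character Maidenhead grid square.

CE22gp

Add 180° to longitude and 90° to latitude: 44.5304, 42.6368.
Field: 44.5304/20 → 2 → C, 42.6368/10 → 4 → E; chars CE.
Square: 4.5304/2 → 2, 2.6368/1 → 2; chars 22.
Subsquare: 0.5304/0.0833333 → 6 → g, 0.6368/0.0416667 → 15 → p; chars gp.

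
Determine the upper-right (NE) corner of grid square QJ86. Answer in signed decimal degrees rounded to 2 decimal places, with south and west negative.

Field Q=16, J=9: +16·20° lon, +9·10° lat → SW at lon 140°, lat 0°.
Square 8, 6: +8·2° lon, +6·1° lat → SW at lon 156°, lat 6°.
Cell spans 2° lon × 1° lat. NE corner is SW corner plus one full cell.
latitude 7.00, longitude 158.00.

7.00, 158.00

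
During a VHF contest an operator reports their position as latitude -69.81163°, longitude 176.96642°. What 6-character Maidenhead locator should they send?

Offset from 180°W / 90°S: lon 356.9664°, lat 20.1884°.
Field (20°×10°, letters A–R): lon ⌊356.9664/20⌋ = 17 → R; lat ⌊20.1884/10⌋ = 2 → C.
Square (2°×1°, digits 0–9): lon ⌊16.9664/2⌋ = 8; lat ⌊0.1884/1⌋ = 0.
Subsquare (5′×2.5′, letters a–x): lon ⌊0.9664/0.0833333⌋ = 11 → l; lat ⌊0.1884/0.0416667⌋ = 4 → e.

RC80le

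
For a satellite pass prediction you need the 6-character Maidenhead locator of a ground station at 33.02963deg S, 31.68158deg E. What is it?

Offset from 180°W / 90°S: lon 211.6816°, lat 56.9704°.
Field (20°×10°, letters A–R): 211.6816/20 → 10 → K, 56.9704/10 → 5 → F; chars KF.
Square (2°×1°, digits 0–9): 11.6816/2 → 5, 6.9704/1 → 6; chars 56.
Subsquare (5′×2.5′, letters a–x): 1.6816/0.0833333 → 20 → u, 0.9704/0.0416667 → 23 → x; chars ux.

KF56ux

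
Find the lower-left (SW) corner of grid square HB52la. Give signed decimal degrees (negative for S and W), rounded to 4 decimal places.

-78.0000, -29.0833

Field H=7, B=1: +7·20° lon, +1·10° lat → SW at lon -40°, lat -80°.
Square 5, 2: +5·2° lon, +2·1° lat → SW at lon -30°, lat -78°.
Subsquare l=11, a=0: +11·0.0833333° lon, +0·0.0416667° lat → SW at lon -29.0833°, lat -78°.
latitude -78.0000, longitude -29.0833.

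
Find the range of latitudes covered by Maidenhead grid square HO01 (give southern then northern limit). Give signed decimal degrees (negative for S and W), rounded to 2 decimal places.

Field H=7, O=14: +7·20° lon, +14·10° lat → SW at lon -40°, lat 50°.
Square 0, 1: +0·2° lon, +1·1° lat → SW at lon -40°, lat 51°.
Cell spans 2° lon × 1° lat.
south 51.00, north 52.00.

51.00, 52.00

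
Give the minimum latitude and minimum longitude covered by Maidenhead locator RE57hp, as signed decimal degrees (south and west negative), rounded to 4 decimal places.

Field R=17, E=4: +17·20° lon, +4·10° lat → SW at lon 160°, lat -50°.
Square 5, 7: +5·2° lon, +7·1° lat → SW at lon 170°, lat -43°.
Subsquare h=7, p=15: +7·0.0833333° lon, +15·0.0416667° lat → SW at lon 170.583°, lat -42.375°.
latitude -42.3750, longitude 170.5833.

-42.3750, 170.5833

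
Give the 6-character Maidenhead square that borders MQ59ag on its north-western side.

Longitude subsquare a = 0; −1 → -1, wraps to 23 = x, carry into square.
Longitude square 5; −1 → 4.
Latitude subsquare g = 6; +1 → 7 = h.

MQ49xh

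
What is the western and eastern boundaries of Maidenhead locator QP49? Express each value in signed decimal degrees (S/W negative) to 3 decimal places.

148.000, 150.000

Field Q=16, P=15: +16·20° lon, +15·10° lat → SW at lon 140°, lat 60°.
Square 4, 9: +4·2° lon, +9·1° lat → SW at lon 148°, lat 69°.
Cell spans 2° lon × 1° lat.
west 148.000, east 150.000.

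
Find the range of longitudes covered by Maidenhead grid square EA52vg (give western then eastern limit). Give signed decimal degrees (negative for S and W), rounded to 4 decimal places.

Field E=4, A=0: +4·20° lon, +0·10° lat → SW at lon -100°, lat -90°.
Square 5, 2: +5·2° lon, +2·1° lat → SW at lon -90°, lat -88°.
Subsquare v=21, g=6: +21·0.0833333° lon, +6·0.0416667° lat → SW at lon -88.25°, lat -87.75°.
Cell spans 0.0833333° lon × 0.0416667° lat.
west -88.2500, east -88.1667.

-88.2500, -88.1667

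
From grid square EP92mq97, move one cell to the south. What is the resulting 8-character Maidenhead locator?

EP92mq96

Latitude extended square 7; −1 → 6.
The longitude characters are unchanged.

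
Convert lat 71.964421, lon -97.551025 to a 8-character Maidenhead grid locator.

EQ11fx31

Add 180° to longitude and 90° to latitude: 82.44898, 161.96442.
Field: lon ⌊82.44898/20⌋ = 4 → E; lat ⌊161.96442/10⌋ = 16 → Q.
Square: lon ⌊2.44898/2⌋ = 1; lat ⌊1.96442/1⌋ = 1.
Subsquare: lon ⌊0.44898/0.0833333⌋ = 5 → f; lat ⌊0.96442/0.0416667⌋ = 23 → x.
Extended square: lon ⌊0.03231/0.00833333⌋ = 3; lat ⌊0.00609/0.00416667⌋ = 1.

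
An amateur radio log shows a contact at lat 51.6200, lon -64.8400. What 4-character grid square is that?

Offset from 180°W / 90°S: lon 115.16°, lat 141.62°.
Field: lon ⌊115.16/20⌋ = 5 → F; lat ⌊141.62/10⌋ = 14 → O.
Square: lon ⌊15.16/2⌋ = 7; lat ⌊1.62/1⌋ = 1.

FO71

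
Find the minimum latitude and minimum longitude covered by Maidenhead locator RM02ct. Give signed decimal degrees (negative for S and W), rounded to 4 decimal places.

32.7917, 160.1667

Field R=17, M=12: +17·20° lon, +12·10° lat → SW at lon 160°, lat 30°.
Square 0, 2: +0·2° lon, +2·1° lat → SW at lon 160°, lat 32°.
Subsquare c=2, t=19: +2·0.0833333° lon, +19·0.0416667° lat → SW at lon 160.167°, lat 32.7917°.
latitude 32.7917, longitude 160.1667.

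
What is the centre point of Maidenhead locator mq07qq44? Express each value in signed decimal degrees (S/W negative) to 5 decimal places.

77.68542, 61.37083

Field M=12, Q=16: +12·20° lon, +16·10° lat → SW at lon 60°, lat 70°.
Square 0, 7: +0·2° lon, +7·1° lat → SW at lon 60°, lat 77°.
Subsquare q=16, q=16: +16·0.0833333° lon, +16·0.0416667° lat → SW at lon 61.3333°, lat 77.6667°.
Extended square 4, 4: +4·0.00833333° lon, +4·0.00416667° lat → SW at lon 61.3667°, lat 77.6833°.
Cell spans 0.00833333° lon × 0.00416667° lat. Centre is SW corner plus half of each.
latitude 77.68542, longitude 61.37083.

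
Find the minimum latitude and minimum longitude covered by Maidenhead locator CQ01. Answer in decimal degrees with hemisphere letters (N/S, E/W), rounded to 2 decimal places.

Field C=2, Q=16: +2·20° lon, +16·10° lat → SW at lon -140°, lat 70°.
Square 0, 1: +0·2° lon, +1·1° lat → SW at lon -140°, lat 71°.
latitude 71.00° N, longitude 140.00° W.

71.00° N, 140.00° W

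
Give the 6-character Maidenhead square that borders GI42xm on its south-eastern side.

GI52al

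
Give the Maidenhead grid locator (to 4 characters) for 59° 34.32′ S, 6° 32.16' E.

Add 180° to longitude and 90° to latitude: 186.54, 30.43.
Field: lon ⌊186.54/20⌋ = 9 → J; lat ⌊30.43/10⌋ = 3 → D.
Square: lon ⌊6.54/2⌋ = 3; lat ⌊0.43/1⌋ = 0.

JD30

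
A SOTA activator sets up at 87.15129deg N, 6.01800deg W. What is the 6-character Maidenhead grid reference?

IR67xd

Shift to the Maidenhead origin (180°W, 90°S): lon 173.9820, lat 177.1513.
Field: lon ⌊173.9820/20⌋ = 8 → I; lat ⌊177.1513/10⌋ = 17 → R.
Square: lon ⌊13.9820/2⌋ = 6; lat ⌊7.1513/1⌋ = 7.
Subsquare: lon ⌊1.9820/0.0833333⌋ = 23 → x; lat ⌊0.1513/0.0416667⌋ = 3 → d.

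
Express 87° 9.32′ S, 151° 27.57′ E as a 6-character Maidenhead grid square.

Offset from 180°W / 90°S: lon 331.4595°, lat 2.8447°.
Field: 331.4595/20 → 16 → Q, 2.8447/10 → 0 → A; chars QA.
Square: 11.4595/2 → 5, 2.8447/1 → 2; chars 52.
Subsquare: 1.4595/0.0833333 → 17 → r, 0.8447/0.0416667 → 20 → u; chars ru.

QA52ru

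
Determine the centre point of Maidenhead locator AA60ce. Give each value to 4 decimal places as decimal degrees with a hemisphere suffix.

89.8125° S, 167.7917° W

Field A=0, A=0: +0·20° lon, +0·10° lat → SW at lon -180°, lat -90°.
Square 6, 0: +6·2° lon, +0·1° lat → SW at lon -168°, lat -90°.
Subsquare c=2, e=4: +2·0.0833333° lon, +4·0.0416667° lat → SW at lon -167.833°, lat -89.8333°.
Cell spans 0.0833333° lon × 0.0416667° lat. Centre is SW corner plus half of each.
latitude 89.8125° S, longitude 167.7917° W.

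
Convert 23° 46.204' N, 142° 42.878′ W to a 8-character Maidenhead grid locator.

Add 180° to longitude and 90° to latitude: 37.28537, 113.77007.
Field (20°×10°, letters A–R): lon ⌊37.28537/20⌋ = 1 → B; lat ⌊113.77007/10⌋ = 11 → L.
Square (2°×1°, digits 0–9): lon ⌊17.28537/2⌋ = 8; lat ⌊3.77007/1⌋ = 3.
Subsquare (5′×2.5′, letters a–x): lon ⌊1.28537/0.0833333⌋ = 15 → p; lat ⌊0.77007/0.0416667⌋ = 18 → s.
Extended square (30″×15″, digits 0–9): lon ⌊0.03537/0.00833333⌋ = 4; lat ⌊0.02007/0.00416667⌋ = 4.

BL83ps44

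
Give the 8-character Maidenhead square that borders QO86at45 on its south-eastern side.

QO86at54

Longitude extended square 4; +1 → 5.
Latitude extended square 5; −1 → 4.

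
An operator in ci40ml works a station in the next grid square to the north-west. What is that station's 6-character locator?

CI40lm

Longitude subsquare m = 12; −1 → 11 = l.
Latitude subsquare l = 11; +1 → 12 = m.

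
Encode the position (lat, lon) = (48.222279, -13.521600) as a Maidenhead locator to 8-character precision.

IN38ff73

Offset from 180°W / 90°S: lon 166.47840°, lat 138.22228°.
Field: 166.47840/20 → 8 → I, 138.22228/10 → 13 → N; chars IN.
Square: 6.47840/2 → 3, 8.22228/1 → 8; chars 38.
Subsquare: 0.47840/0.0833333 → 5 → f, 0.22228/0.0416667 → 5 → f; chars ff.
Extended square: 0.06173/0.00833333 → 7, 0.01395/0.00416667 → 3; chars 73.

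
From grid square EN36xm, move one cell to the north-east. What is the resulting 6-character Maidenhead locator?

Longitude subsquare x = 23; +1 → 24, wraps to 0 = a, carry into square.
Longitude square 3; +1 → 4.
Latitude subsquare m = 12; +1 → 13 = n.

EN46an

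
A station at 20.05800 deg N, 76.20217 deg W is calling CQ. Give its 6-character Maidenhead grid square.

FL10vb

Add 180° to longitude and 90° to latitude: 103.7978, 110.0580.
Field (20°×10°, letters A–R): lon ⌊103.7978/20⌋ = 5 → F; lat ⌊110.0580/10⌋ = 11 → L.
Square (2°×1°, digits 0–9): lon ⌊3.7978/2⌋ = 1; lat ⌊0.0580/1⌋ = 0.
Subsquare (5′×2.5′, letters a–x): lon ⌊1.7978/0.0833333⌋ = 21 → v; lat ⌊0.0580/0.0416667⌋ = 1 → b.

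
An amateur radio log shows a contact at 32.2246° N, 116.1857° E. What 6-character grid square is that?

Shift to the Maidenhead origin (180°W, 90°S): lon 296.1857, lat 122.2246.
Field: 296.1857/20 → 14 → O, 122.2246/10 → 12 → M; chars OM.
Square: 16.1857/2 → 8, 2.2246/1 → 2; chars 82.
Subsquare: 0.1857/0.0833333 → 2 → c, 0.2246/0.0416667 → 5 → f; chars cf.

OM82cf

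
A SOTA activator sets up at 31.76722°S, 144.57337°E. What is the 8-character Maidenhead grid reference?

QF28gf85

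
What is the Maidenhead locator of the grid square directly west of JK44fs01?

JK44es91

Longitude extended square 0; −1 → -1, wraps to 9, carry into subsquare.
Longitude subsquare f = 5; −1 → 4 = e.
The latitude characters are unchanged.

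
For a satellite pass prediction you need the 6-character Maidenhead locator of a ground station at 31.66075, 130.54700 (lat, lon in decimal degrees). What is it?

Shift to the Maidenhead origin (180°W, 90°S): lon 310.5470, lat 121.6608.
Field: lon ⌊310.5470/20⌋ = 15 → P; lat ⌊121.6608/10⌋ = 12 → M.
Square: lon ⌊10.5470/2⌋ = 5; lat ⌊1.6608/1⌋ = 1.
Subsquare: lon ⌊0.5470/0.0833333⌋ = 6 → g; lat ⌊0.6608/0.0416667⌋ = 15 → p.

PM51gp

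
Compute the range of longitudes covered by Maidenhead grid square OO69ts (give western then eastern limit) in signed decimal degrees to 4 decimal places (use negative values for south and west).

Field O=14, O=14: +14·20° lon, +14·10° lat → SW at lon 100°, lat 50°.
Square 6, 9: +6·2° lon, +9·1° lat → SW at lon 112°, lat 59°.
Subsquare t=19, s=18: +19·0.0833333° lon, +18·0.0416667° lat → SW at lon 113.583°, lat 59.75°.
Cell spans 0.0833333° lon × 0.0416667° lat.
west 113.5833, east 113.6667.

113.5833, 113.6667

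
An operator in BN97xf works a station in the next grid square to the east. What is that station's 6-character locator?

CN07af

Longitude subsquare x = 23; +1 → 24, wraps to 0 = a, carry into square.
Longitude square 9; +1 → 10, wraps to 0, carry into field.
Longitude field B = 1; +1 → 2 = C.
The latitude characters are unchanged.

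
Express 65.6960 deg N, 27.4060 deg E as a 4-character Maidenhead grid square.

KP35

Offset from 180°W / 90°S: lon 207.41°, lat 155.70°.
Field: lon ⌊207.41/20⌋ = 10 → K; lat ⌊155.70/10⌋ = 15 → P.
Square: lon ⌊7.41/2⌋ = 3; lat ⌊5.70/1⌋ = 5.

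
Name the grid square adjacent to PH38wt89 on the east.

PH38wt99

Longitude extended square 8; +1 → 9.
The latitude characters are unchanged.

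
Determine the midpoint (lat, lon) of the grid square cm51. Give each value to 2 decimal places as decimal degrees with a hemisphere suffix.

31.50° N, 129.00° W

Field C=2, M=12: +2·20° lon, +12·10° lat → SW at lon -140°, lat 30°.
Square 5, 1: +5·2° lon, +1·1° lat → SW at lon -130°, lat 31°.
Cell spans 2° lon × 1° lat. Centre is SW corner plus half of each.
latitude 31.50° N, longitude 129.00° W.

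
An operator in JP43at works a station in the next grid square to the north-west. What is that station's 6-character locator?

Longitude subsquare a = 0; −1 → -1, wraps to 23 = x, carry into square.
Longitude square 4; −1 → 3.
Latitude subsquare t = 19; +1 → 20 = u.

JP33xu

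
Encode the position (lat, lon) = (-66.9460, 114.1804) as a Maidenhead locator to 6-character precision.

OC73cb

Offset from 180°W / 90°S: lon 294.1804°, lat 23.0540°.
Field: lon ⌊294.1804/20⌋ = 14 → O; lat ⌊23.0540/10⌋ = 2 → C.
Square: lon ⌊14.1804/2⌋ = 7; lat ⌊3.0540/1⌋ = 3.
Subsquare: lon ⌊0.1804/0.0833333⌋ = 2 → c; lat ⌊0.0540/0.0416667⌋ = 1 → b.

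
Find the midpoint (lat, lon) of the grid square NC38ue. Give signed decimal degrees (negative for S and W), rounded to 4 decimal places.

Field N=13, C=2: +13·20° lon, +2·10° lat → SW at lon 80°, lat -70°.
Square 3, 8: +3·2° lon, +8·1° lat → SW at lon 86°, lat -62°.
Subsquare u=20, e=4: +20·0.0833333° lon, +4·0.0416667° lat → SW at lon 87.6667°, lat -61.8333°.
Cell spans 0.0833333° lon × 0.0416667° lat. Centre is SW corner plus half of each.
latitude -61.8125, longitude 87.7083.

-61.8125, 87.7083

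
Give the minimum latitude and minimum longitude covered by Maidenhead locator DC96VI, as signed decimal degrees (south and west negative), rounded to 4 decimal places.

Field D=3, C=2: +3·20° lon, +2·10° lat → SW at lon -120°, lat -70°.
Square 9, 6: +9·2° lon, +6·1° lat → SW at lon -102°, lat -64°.
Subsquare v=21, i=8: +21·0.0833333° lon, +8·0.0416667° lat → SW at lon -100.25°, lat -63.6667°.
latitude -63.6667, longitude -100.2500.

-63.6667, -100.2500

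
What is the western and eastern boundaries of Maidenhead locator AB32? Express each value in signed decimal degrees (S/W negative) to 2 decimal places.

-174.00, -172.00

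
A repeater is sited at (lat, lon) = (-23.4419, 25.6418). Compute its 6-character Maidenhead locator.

KG26tn

Add 180° to longitude and 90° to latitude: 205.6418, 66.5581.
Field: lon ⌊205.6418/20⌋ = 10 → K; lat ⌊66.5581/10⌋ = 6 → G.
Square: lon ⌊5.6418/2⌋ = 2; lat ⌊6.5581/1⌋ = 6.
Subsquare: lon ⌊1.6418/0.0833333⌋ = 19 → t; lat ⌊0.5581/0.0416667⌋ = 13 → n.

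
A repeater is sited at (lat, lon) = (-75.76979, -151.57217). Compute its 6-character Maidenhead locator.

Offset from 180°W / 90°S: lon 28.4278°, lat 14.2302°.
Field (20°×10°, letters A–R): 28.4278/20 → 1 → B, 14.2302/10 → 1 → B; chars BB.
Square (2°×1°, digits 0–9): 8.4278/2 → 4, 4.2302/1 → 4; chars 44.
Subsquare (5′×2.5′, letters a–x): 0.4278/0.0833333 → 5 → f, 0.2302/0.0416667 → 5 → f; chars ff.

BB44ff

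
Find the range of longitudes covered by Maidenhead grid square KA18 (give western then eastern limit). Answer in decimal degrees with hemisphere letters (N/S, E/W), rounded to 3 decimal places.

Field K=10, A=0: +10·20° lon, +0·10° lat → SW at lon 20°, lat -90°.
Square 1, 8: +1·2° lon, +8·1° lat → SW at lon 22°, lat -82°.
Cell spans 2° lon × 1° lat.
west 22.000° E, east 24.000° E.

22.000° E, 24.000° E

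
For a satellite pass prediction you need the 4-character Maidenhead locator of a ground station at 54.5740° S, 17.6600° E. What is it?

JD85

Offset from 180°W / 90°S: lon 197.66°, lat 35.43°.
Field (20°×10°, letters A–R): 197.66/20 → 9 → J, 35.43/10 → 3 → D; chars JD.
Square (2°×1°, digits 0–9): 17.66/2 → 8, 5.43/1 → 5; chars 85.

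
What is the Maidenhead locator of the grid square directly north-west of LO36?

LO27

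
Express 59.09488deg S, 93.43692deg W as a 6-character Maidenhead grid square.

ED30gv

Shift to the Maidenhead origin (180°W, 90°S): lon 86.5631, lat 30.9051.
Field: lon ⌊86.5631/20⌋ = 4 → E; lat ⌊30.9051/10⌋ = 3 → D.
Square: lon ⌊6.5631/2⌋ = 3; lat ⌊0.9051/1⌋ = 0.
Subsquare: lon ⌊0.5631/0.0833333⌋ = 6 → g; lat ⌊0.9051/0.0416667⌋ = 21 → v.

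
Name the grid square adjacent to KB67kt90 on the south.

Latitude extended square 0; −1 → -1, wraps to 9, carry into subsquare.
Latitude subsquare t = 19; −1 → 18 = s.
The longitude characters are unchanged.

KB67ks99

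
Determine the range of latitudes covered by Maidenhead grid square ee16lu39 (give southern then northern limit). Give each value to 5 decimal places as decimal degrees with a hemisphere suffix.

Field E=4, E=4: +4·20° lon, +4·10° lat → SW at lon -100°, lat -50°.
Square 1, 6: +1·2° lon, +6·1° lat → SW at lon -98°, lat -44°.
Subsquare l=11, u=20: +11·0.0833333° lon, +20·0.0416667° lat → SW at lon -97.0833°, lat -43.1667°.
Extended square 3, 9: +3·0.00833333° lon, +9·0.00416667° lat → SW at lon -97.0583°, lat -43.1292°.
Cell spans 0.00833333° lon × 0.00416667° lat.
south 43.12917° S, north 43.12500° S.

43.12917° S, 43.12500° S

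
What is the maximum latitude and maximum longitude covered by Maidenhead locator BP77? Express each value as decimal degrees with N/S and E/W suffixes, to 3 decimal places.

Field B=1, P=15: +1·20° lon, +15·10° lat → SW at lon -160°, lat 60°.
Square 7, 7: +7·2° lon, +7·1° lat → SW at lon -146°, lat 67°.
Cell spans 2° lon × 1° lat. NE corner is SW corner plus one full cell.
latitude 68.000° N, longitude 144.000° W.

68.000° N, 144.000° W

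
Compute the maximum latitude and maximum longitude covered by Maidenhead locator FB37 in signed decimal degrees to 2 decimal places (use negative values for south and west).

-72.00, -72.00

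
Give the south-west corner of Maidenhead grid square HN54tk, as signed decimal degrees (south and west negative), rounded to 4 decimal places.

44.4167, -28.4167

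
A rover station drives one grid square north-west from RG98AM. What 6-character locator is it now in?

RG88xn

Longitude subsquare a = 0; −1 → -1, wraps to 23 = x, carry into square.
Longitude square 9; −1 → 8.
Latitude subsquare m = 12; +1 → 13 = n.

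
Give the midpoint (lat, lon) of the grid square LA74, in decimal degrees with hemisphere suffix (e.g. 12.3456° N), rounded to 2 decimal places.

Field L=11, A=0: +11·20° lon, +0·10° lat → SW at lon 40°, lat -90°.
Square 7, 4: +7·2° lon, +4·1° lat → SW at lon 54°, lat -86°.
Cell spans 2° lon × 1° lat. Centre is SW corner plus half of each.
latitude 85.50° S, longitude 55.00° E.

85.50° S, 55.00° E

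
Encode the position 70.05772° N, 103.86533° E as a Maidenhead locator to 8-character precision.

OQ10wb33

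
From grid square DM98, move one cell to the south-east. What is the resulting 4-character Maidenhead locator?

EM07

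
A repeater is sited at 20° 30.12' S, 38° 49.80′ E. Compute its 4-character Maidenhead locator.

Shift to the Maidenhead origin (180°W, 90°S): lon 218.83, lat 69.50.
Field: 218.83/20 → 10 → K, 69.50/10 → 6 → G; chars KG.
Square: 18.83/2 → 9, 9.50/1 → 9; chars 99.

KG99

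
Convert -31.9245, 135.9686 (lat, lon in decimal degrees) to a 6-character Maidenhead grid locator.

PF78xb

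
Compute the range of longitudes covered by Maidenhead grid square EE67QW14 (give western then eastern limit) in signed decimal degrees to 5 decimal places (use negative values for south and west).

Field E=4, E=4: +4·20° lon, +4·10° lat → SW at lon -100°, lat -50°.
Square 6, 7: +6·2° lon, +7·1° lat → SW at lon -88°, lat -43°.
Subsquare q=16, w=22: +16·0.0833333° lon, +22·0.0416667° lat → SW at lon -86.6667°, lat -42.0833°.
Extended square 1, 4: +1·0.00833333° lon, +4·0.00416667° lat → SW at lon -86.6583°, lat -42.0667°.
Cell spans 0.00833333° lon × 0.00416667° lat.
west -86.65833, east -86.65000.

-86.65833, -86.65000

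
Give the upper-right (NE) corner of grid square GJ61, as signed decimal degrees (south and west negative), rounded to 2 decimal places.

2.00, -46.00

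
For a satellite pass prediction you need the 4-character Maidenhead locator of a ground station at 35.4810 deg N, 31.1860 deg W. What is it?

HM45

Add 180° to longitude and 90° to latitude: 148.81, 125.48.
Field: lon ⌊148.81/20⌋ = 7 → H; lat ⌊125.48/10⌋ = 12 → M.
Square: lon ⌊8.81/2⌋ = 4; lat ⌊5.48/1⌋ = 5.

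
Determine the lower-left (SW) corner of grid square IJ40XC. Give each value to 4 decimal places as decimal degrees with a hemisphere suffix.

Field I=8, J=9: +8·20° lon, +9·10° lat → SW at lon -20°, lat 0°.
Square 4, 0: +4·2° lon, +0·1° lat → SW at lon -12°, lat 0°.
Subsquare x=23, c=2: +23·0.0833333° lon, +2·0.0416667° lat → SW at lon -10.0833°, lat 0.0833333°.
latitude 0.0833° N, longitude 10.0833° W.

0.0833° N, 10.0833° W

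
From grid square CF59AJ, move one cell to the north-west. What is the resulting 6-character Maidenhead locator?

CF49xk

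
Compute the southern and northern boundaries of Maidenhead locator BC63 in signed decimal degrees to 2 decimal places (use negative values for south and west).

Field B=1, C=2: +1·20° lon, +2·10° lat → SW at lon -160°, lat -70°.
Square 6, 3: +6·2° lon, +3·1° lat → SW at lon -148°, lat -67°.
Cell spans 2° lon × 1° lat.
south -67.00, north -66.00.

-67.00, -66.00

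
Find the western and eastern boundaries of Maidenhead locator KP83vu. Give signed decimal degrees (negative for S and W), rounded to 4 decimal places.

37.7500, 37.8333

Field K=10, P=15: +10·20° lon, +15·10° lat → SW at lon 20°, lat 60°.
Square 8, 3: +8·2° lon, +3·1° lat → SW at lon 36°, lat 63°.
Subsquare v=21, u=20: +21·0.0833333° lon, +20·0.0416667° lat → SW at lon 37.75°, lat 63.8333°.
Cell spans 0.0833333° lon × 0.0416667° lat.
west 37.7500, east 37.8333.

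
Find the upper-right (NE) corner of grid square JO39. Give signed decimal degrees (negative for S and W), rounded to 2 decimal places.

60.00, 8.00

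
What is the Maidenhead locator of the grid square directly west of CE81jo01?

Longitude extended square 0; −1 → -1, wraps to 9, carry into subsquare.
Longitude subsquare j = 9; −1 → 8 = i.
The latitude characters are unchanged.

CE81io91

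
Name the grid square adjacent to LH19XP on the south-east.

Longitude subsquare x = 23; +1 → 24, wraps to 0 = a, carry into square.
Longitude square 1; +1 → 2.
Latitude subsquare p = 15; −1 → 14 = o.

LH29ao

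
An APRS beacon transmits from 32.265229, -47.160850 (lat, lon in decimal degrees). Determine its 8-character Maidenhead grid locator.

Offset from 180°W / 90°S: lon 132.83915°, lat 122.26523°.
Field (20°×10°, letters A–R): lon ⌊132.83915/20⌋ = 6 → G; lat ⌊122.26523/10⌋ = 12 → M.
Square (2°×1°, digits 0–9): lon ⌊12.83915/2⌋ = 6; lat ⌊2.26523/1⌋ = 2.
Subsquare (5′×2.5′, letters a–x): lon ⌊0.83915/0.0833333⌋ = 10 → k; lat ⌊0.26523/0.0416667⌋ = 6 → g.
Extended square (30″×15″, digits 0–9): lon ⌊0.00582/0.00833333⌋ = 0; lat ⌊0.01523/0.00416667⌋ = 3.

GM62kg03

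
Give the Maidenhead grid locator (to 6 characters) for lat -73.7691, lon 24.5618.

Offset from 180°W / 90°S: lon 204.5618°, lat 16.2309°.
Field: lon ⌊204.5618/20⌋ = 10 → K; lat ⌊16.2309/10⌋ = 1 → B.
Square: lon ⌊4.5618/2⌋ = 2; lat ⌊6.2309/1⌋ = 6.
Subsquare: lon ⌊0.5618/0.0833333⌋ = 6 → g; lat ⌊0.2309/0.0416667⌋ = 5 → f.

KB26gf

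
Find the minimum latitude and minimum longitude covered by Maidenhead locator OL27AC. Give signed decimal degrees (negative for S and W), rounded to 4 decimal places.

Field O=14, L=11: +14·20° lon, +11·10° lat → SW at lon 100°, lat 20°.
Square 2, 7: +2·2° lon, +7·1° lat → SW at lon 104°, lat 27°.
Subsquare a=0, c=2: +0·0.0833333° lon, +2·0.0416667° lat → SW at lon 104°, lat 27.0833°.
latitude 27.0833, longitude 104.0000.

27.0833, 104.0000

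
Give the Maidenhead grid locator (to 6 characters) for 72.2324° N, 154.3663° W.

BQ22tf

Offset from 180°W / 90°S: lon 25.6337°, lat 162.2324°.
Field: 25.6337/20 → 1 → B, 162.2324/10 → 16 → Q; chars BQ.
Square: 5.6337/2 → 2, 2.2324/1 → 2; chars 22.
Subsquare: 1.6337/0.0833333 → 19 → t, 0.2324/0.0416667 → 5 → f; chars tf.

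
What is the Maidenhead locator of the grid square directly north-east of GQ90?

HQ01

Longitude square 9; +1 → 10, wraps to 0, carry into field.
Longitude field G = 6; +1 → 7 = H.
Latitude square 0; +1 → 1.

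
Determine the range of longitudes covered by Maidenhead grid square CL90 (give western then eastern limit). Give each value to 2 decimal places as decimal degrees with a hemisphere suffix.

122.00° W, 120.00° W

Field C=2, L=11: +2·20° lon, +11·10° lat → SW at lon -140°, lat 20°.
Square 9, 0: +9·2° lon, +0·1° lat → SW at lon -122°, lat 20°.
Cell spans 2° lon × 1° lat.
west 122.00° W, east 120.00° W.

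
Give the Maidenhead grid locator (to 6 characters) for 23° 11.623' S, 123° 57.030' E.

Add 180° to longitude and 90° to latitude: 303.9505, 66.8063.
Field (20°×10°, letters A–R): lon ⌊303.9505/20⌋ = 15 → P; lat ⌊66.8063/10⌋ = 6 → G.
Square (2°×1°, digits 0–9): lon ⌊3.9505/2⌋ = 1; lat ⌊6.8063/1⌋ = 6.
Subsquare (5′×2.5′, letters a–x): lon ⌊1.9505/0.0833333⌋ = 23 → x; lat ⌊0.8063/0.0416667⌋ = 19 → t.

PG16xt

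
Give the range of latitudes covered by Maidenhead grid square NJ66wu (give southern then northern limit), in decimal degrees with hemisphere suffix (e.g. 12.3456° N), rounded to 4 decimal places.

6.8333° N, 6.8750° N

Field N=13, J=9: +13·20° lon, +9·10° lat → SW at lon 80°, lat 0°.
Square 6, 6: +6·2° lon, +6·1° lat → SW at lon 92°, lat 6°.
Subsquare w=22, u=20: +22·0.0833333° lon, +20·0.0416667° lat → SW at lon 93.8333°, lat 6.83333°.
Cell spans 0.0833333° lon × 0.0416667° lat.
south 6.8333° N, north 6.8750° N.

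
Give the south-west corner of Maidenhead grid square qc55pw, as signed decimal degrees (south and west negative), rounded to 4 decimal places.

-64.0833, 151.2500

Field Q=16, C=2: +16·20° lon, +2·10° lat → SW at lon 140°, lat -70°.
Square 5, 5: +5·2° lon, +5·1° lat → SW at lon 150°, lat -65°.
Subsquare p=15, w=22: +15·0.0833333° lon, +22·0.0416667° lat → SW at lon 151.25°, lat -64.0833°.
latitude -64.0833, longitude 151.2500.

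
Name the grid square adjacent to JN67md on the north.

Latitude subsquare d = 3; +1 → 4 = e.
The longitude characters are unchanged.

JN67me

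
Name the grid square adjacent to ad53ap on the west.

AD43xp

Longitude subsquare a = 0; −1 → -1, wraps to 23 = x, carry into square.
Longitude square 5; −1 → 4.
The latitude characters are unchanged.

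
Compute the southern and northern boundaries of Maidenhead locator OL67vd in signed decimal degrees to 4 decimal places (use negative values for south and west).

27.1250, 27.1667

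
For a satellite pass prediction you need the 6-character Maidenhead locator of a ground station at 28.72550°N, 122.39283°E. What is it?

Offset from 180°W / 90°S: lon 302.3928°, lat 118.7255°.
Field (20°×10°, letters A–R): 302.3928/20 → 15 → P, 118.7255/10 → 11 → L; chars PL.
Square (2°×1°, digits 0–9): 2.3928/2 → 1, 8.7255/1 → 8; chars 18.
Subsquare (5′×2.5′, letters a–x): 0.3928/0.0833333 → 4 → e, 0.7255/0.0416667 → 17 → r; chars er.

PL18er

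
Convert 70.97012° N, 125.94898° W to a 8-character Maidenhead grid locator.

Shift to the Maidenhead origin (180°W, 90°S): lon 54.05102, lat 160.97012.
Field: 54.05102/20 → 2 → C, 160.97012/10 → 16 → Q; chars CQ.
Square: 14.05102/2 → 7, 0.97012/1 → 0; chars 70.
Subsquare: 0.05102/0.0833333 → 0 → a, 0.97012/0.0416667 → 23 → x; chars ax.
Extended square: 0.05102/0.00833333 → 6, 0.01179/0.00416667 → 2; chars 62.

CQ70ax62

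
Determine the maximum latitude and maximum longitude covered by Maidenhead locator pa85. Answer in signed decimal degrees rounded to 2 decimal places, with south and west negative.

-84.00, 138.00

Field P=15, A=0: +15·20° lon, +0·10° lat → SW at lon 120°, lat -90°.
Square 8, 5: +8·2° lon, +5·1° lat → SW at lon 136°, lat -85°.
Cell spans 2° lon × 1° lat. NE corner is SW corner plus one full cell.
latitude -84.00, longitude 138.00.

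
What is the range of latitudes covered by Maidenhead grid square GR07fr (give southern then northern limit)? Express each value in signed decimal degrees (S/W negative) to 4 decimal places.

87.7083, 87.7500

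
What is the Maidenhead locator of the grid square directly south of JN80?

Latitude square 0; −1 → -1, wraps to 9, carry into field.
Latitude field N = 13; −1 → 12 = M.
The longitude characters are unchanged.

JM89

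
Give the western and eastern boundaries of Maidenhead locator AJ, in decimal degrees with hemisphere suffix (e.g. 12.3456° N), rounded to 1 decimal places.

180.0° W, 160.0° W

Field A=0, J=9: +0·20° lon, +9·10° lat → SW at lon -180°, lat 0°.
Cell spans 20° lon × 10° lat.
west 180.0° W, east 160.0° W.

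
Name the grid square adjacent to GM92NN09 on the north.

Latitude extended square 9; +1 → 10, wraps to 0, carry into subsquare.
Latitude subsquare n = 13; +1 → 14 = o.
The longitude characters are unchanged.

GM92no00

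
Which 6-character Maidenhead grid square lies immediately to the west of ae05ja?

AE05ia

Longitude subsquare j = 9; −1 → 8 = i.
The latitude characters are unchanged.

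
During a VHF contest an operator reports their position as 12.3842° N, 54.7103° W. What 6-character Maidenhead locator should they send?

Shift to the Maidenhead origin (180°W, 90°S): lon 125.2897, lat 102.3842.
Field (20°×10°, letters A–R): 125.2897/20 → 6 → G, 102.3842/10 → 10 → K; chars GK.
Square (2°×1°, digits 0–9): 5.2897/2 → 2, 2.3842/1 → 2; chars 22.
Subsquare (5′×2.5′, letters a–x): 1.2897/0.0833333 → 15 → p, 0.3842/0.0416667 → 9 → j; chars pj.

GK22pj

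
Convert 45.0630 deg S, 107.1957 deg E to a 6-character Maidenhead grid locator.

OE34ow

Add 180° to longitude and 90° to latitude: 287.1957, 44.9370.
Field (20°×10°, letters A–R): 287.1957/20 → 14 → O, 44.9370/10 → 4 → E; chars OE.
Square (2°×1°, digits 0–9): 7.1957/2 → 3, 4.9370/1 → 4; chars 34.
Subsquare (5′×2.5′, letters a–x): 1.1957/0.0833333 → 14 → o, 0.9370/0.0416667 → 22 → w; chars ow.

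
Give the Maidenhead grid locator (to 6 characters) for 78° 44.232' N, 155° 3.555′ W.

BQ28lr

Offset from 180°W / 90°S: lon 24.9408°, lat 168.7372°.
Field (20°×10°, letters A–R): 24.9408/20 → 1 → B, 168.7372/10 → 16 → Q; chars BQ.
Square (2°×1°, digits 0–9): 4.9408/2 → 2, 8.7372/1 → 8; chars 28.
Subsquare (5′×2.5′, letters a–x): 0.9408/0.0833333 → 11 → l, 0.7372/0.0416667 → 17 → r; chars lr.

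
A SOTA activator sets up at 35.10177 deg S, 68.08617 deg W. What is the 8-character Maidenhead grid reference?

Shift to the Maidenhead origin (180°W, 90°S): lon 111.91383, lat 54.89823.
Field (20°×10°, letters A–R): lon ⌊111.91383/20⌋ = 5 → F; lat ⌊54.89823/10⌋ = 5 → F.
Square (2°×1°, digits 0–9): lon ⌊11.91383/2⌋ = 5; lat ⌊4.89823/1⌋ = 4.
Subsquare (5′×2.5′, letters a–x): lon ⌊1.91383/0.0833333⌋ = 22 → w; lat ⌊0.89823/0.0416667⌋ = 21 → v.
Extended square (30″×15″, digits 0–9): lon ⌊0.08050/0.00833333⌋ = 9; lat ⌊0.02323/0.00416667⌋ = 5.

FF54wv95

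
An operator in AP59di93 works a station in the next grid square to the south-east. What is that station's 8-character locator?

AP59ei02

Longitude extended square 9; +1 → 10, wraps to 0, carry into subsquare.
Longitude subsquare d = 3; +1 → 4 = e.
Latitude extended square 3; −1 → 2.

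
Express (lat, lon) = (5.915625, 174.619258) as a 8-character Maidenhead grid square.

RJ75hv49

Shift to the Maidenhead origin (180°W, 90°S): lon 354.61926, lat 95.91563.
Field: 354.61926/20 → 17 → R, 95.91563/10 → 9 → J; chars RJ.
Square: 14.61926/2 → 7, 5.91563/1 → 5; chars 75.
Subsquare: 0.61926/0.0833333 → 7 → h, 0.91563/0.0416667 → 21 → v; chars hv.
Extended square: 0.03592/0.00833333 → 4, 0.04063/0.00416667 → 9; chars 49.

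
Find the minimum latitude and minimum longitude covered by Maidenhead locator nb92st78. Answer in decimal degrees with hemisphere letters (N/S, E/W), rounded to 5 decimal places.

Field N=13, B=1: +13·20° lon, +1·10° lat → SW at lon 80°, lat -80°.
Square 9, 2: +9·2° lon, +2·1° lat → SW at lon 98°, lat -78°.
Subsquare s=18, t=19: +18·0.0833333° lon, +19·0.0416667° lat → SW at lon 99.5°, lat -77.2083°.
Extended square 7, 8: +7·0.00833333° lon, +8·0.00416667° lat → SW at lon 99.5583°, lat -77.175°.
latitude 77.17500° S, longitude 99.55833° E.

77.17500° S, 99.55833° E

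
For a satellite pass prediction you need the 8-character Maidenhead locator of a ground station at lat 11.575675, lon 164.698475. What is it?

RK21in38

Offset from 180°W / 90°S: lon 344.69848°, lat 101.57568°.
Field: lon ⌊344.69848/20⌋ = 17 → R; lat ⌊101.57568/10⌋ = 10 → K.
Square: lon ⌊4.69848/2⌋ = 2; lat ⌊1.57568/1⌋ = 1.
Subsquare: lon ⌊0.69848/0.0833333⌋ = 8 → i; lat ⌊0.57568/0.0416667⌋ = 13 → n.
Extended square: lon ⌊0.03181/0.00833333⌋ = 3; lat ⌊0.03401/0.00416667⌋ = 8.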